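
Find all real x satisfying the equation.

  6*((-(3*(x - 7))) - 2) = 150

Step 1. [6*((-(3*(x - 7))) - 2) = 150] leading coefficient 6: divide by 6, so div: (-(3*(x - 7))) - 2 = 25.
Step 2. [(-(3*(x - 7))) - 2 = 25] 2 comes off first (add 2), so sub: -(3*(x - 7)) = 27.
Step 3. [-(3*(x - 7)) = 27] LHS negated; negate both sides. So neg: 3*(x - 7) = -27.
Step 4. [3*(x - 7) = -27] divide by the outer 3, so div: x - 7 = -9.
Step 5. [x - 7 = -9] -7 is outermost — add 7 both sides. So sub: x = -2.

Answer: x ∈ {-2}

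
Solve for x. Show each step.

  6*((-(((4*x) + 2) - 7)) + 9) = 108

Step 1. [6*((-(((4*x) + 2) - 7)) + 9) = 108] 6·(inner) — divide through by 6. So div: (-(((4*x) + 2) - 7)) + 9 = 18.
Step 2. [(-(((4*x) + 2) - 7)) + 9 = 18] the outer +9 inverts by subtracting 9 ⇒ sub: -(((4*x) + 2) - 7) = 9.
Step 3. [-(((4*x) + 2) - 7) = 9] LHS negated; negate both sides, so neg: ((4*x) + 2) - 7 = -9.
Step 4. [((4*x) + 2) - 7 = -9] 7 comes off first (add 7), so sub: (4*x) + 2 = -2.
Step 5. [(4*x) + 2 = -2] the outer +2 inverts by subtracting 2 ⇒ sub: 4*x = -4.
Step 6. [4*x = -4] LHS = 4·(…); ÷4 both sides, so div: x = -1.

Answer: x ∈ {-1}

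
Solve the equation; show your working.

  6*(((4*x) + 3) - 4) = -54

Step 1. [6*(((4*x) + 3) - 4) = -54] leading coefficient 6: divide by 6, so div: ((4*x) + 3) - 4 = -9.
Step 2. [((4*x) + 3) - 4 = -9] add 4: x sits inside (… - 4), so sub: (4*x) + 3 = -5.
Step 3. [(4*x) + 3 = -5] subtract 3: x sits inside (… + 3), so sub: 4*x = -8.
Step 4. [4*x = -8] 4 out front; divide by 4, so div: x = -2.

Answer: x ∈ {-2}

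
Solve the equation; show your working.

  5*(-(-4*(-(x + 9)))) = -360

Step 1. [5*(-(-4*(-(x + 9)))) = -360] divide by the outer 5 ⇒ div: -(-4*(-(x + 9))) = -72.
Step 2. [-(-4*(-(x + 9))) = -72] leading − — multiply by −1. So neg: -4*(-(x + 9)) = 72.
Step 3. [-4*(-(x + 9)) = 72] -4 out front; divide by -4 ⇒ div: -(x + 9) = -18.
Step 4. [-(x + 9) = -18] flip signs both sides, so neg: x + 9 = 18.
Step 5. [x + 9 = 18] 9 comes off first (subtract 9) ⇒ sub: x = 9.

Answer: x ∈ {9}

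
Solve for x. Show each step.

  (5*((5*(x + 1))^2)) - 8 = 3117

Step 1. [(5*((5*(x + 1))^2)) - 8 = 3117] the outer -8 inverts by adding 8. So sub: 5*((5*(x + 1))^2) = 3125.
Step 2. [5*((5*(x + 1))^2) = 3125] 5·(inner) — divide through by 5, so div: (5*(x + 1))^2 = 625.
Step 3. [(5*(x + 1))^2 = 625] LHS squared, RHS 625 ≥ 0: apply √ (±) ⇒ sqrt: 5*(x + 1) = 25 or -25.
Step 4. [5*(x + 1) = 25 or -25] divide by the outer 5 ⇒ div: x + 1 = 5 or -5.
Step 5. [x + 1 = 5 or -5] +1 is outermost — subtract 1 both sides ⇒ sub: x = 4 or -6.

Answer: x ∈ {-6, 4}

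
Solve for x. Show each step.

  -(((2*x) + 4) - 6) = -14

Step 1. [-(((2*x) + 4) - 6) = -14] LHS negated; negate both sides ⇒ neg: ((2*x) + 4) - 6 = 14.
Step 2. [((2*x) + 4) - 6 = 14] add 6: x sits inside (… - 6). So sub: (2*x) + 4 = 20.
Step 3. [(2*x) + 4 = 20] peel the +4: subtract 4 from each side. So sub: 2*x = 16.
Step 4. [2*x = 16] divide by the outer 2. So div: x = 8.

Answer: x ∈ {8}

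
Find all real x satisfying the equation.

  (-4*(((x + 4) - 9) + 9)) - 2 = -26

Step 1. [(-4*(((x + 4) - 9) + 9)) - 2 = -26] peel the -2: add 2 from each side. So sub: -4*(((x + 4) - 9) + 9) = -24.
Step 2. [-4*(((x + 4) - 9) + 9) = -24] leading coefficient -4: divide by -4. So div: ((x + 4) - 9) + 9 = 6.
Step 3. [((x + 4) - 9) + 9 = 6] the outer +9 inverts by subtracting 9 ⇒ sub: (x + 4) - 9 = -3.
Step 4. [(x + 4) - 9 = -3] peel the -9: add 9 from each side, so sub: x + 4 = 6.
Step 5. [x + 4 = 6] 4 comes off first (subtract 4). So sub: x = 2.

Answer: x ∈ {2}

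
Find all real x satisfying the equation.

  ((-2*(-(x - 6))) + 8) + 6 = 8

Step 1. [((-2*(-(x - 6))) + 8) + 6 = 8] the outer +6 inverts by subtracting 6. So sub: (-2*(-(x - 6))) + 8 = 2.
Step 2. [(-2*(-(x - 6))) + 8 = 2] -2 | LHS and -2 | 2: pull -2 out. So factor: (-(x - 6)) - 4 = -1.
Step 3. [(-(x - 6)) - 4 = -1] add 4: x sits inside (… - 4). So sub: -(x - 6) = 3.
Step 4. [-(x - 6) = 3] leading − — multiply by −1. So neg: x - 6 = -3.
Step 5. [x - 6 = -3] peel the -6: add 6 from each side. So sub: x = 3.

Answer: x ∈ {3}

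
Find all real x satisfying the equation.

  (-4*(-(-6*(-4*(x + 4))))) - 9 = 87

Step 1. [(-4*(-(-6*(-4*(x + 4))))) - 9 = 87] -9 is outermost — add 9 both sides ⇒ sub: -4*(-(-6*(-4*(x + 4)))) = 96.
Step 2. [-4*(-(-6*(-4*(x + 4)))) = 96] -4·(inner) — divide through by -4, so div: -(-6*(-4*(x + 4))) = -24.
Step 3. [-(-6*(-4*(x + 4))) = -24] leading − — multiply by −1, so neg: -6*(-4*(x + 4)) = 24.
Step 4. [-6*(-4*(x + 4)) = 24] -6·(inner) — divide through by -6, so div: -4*(x + 4) = -4.
Step 5. [-4*(x + 4) = -4] -4 out front; divide by -4, so div: x + 4 = 1.
Step 6. [x + 4 = 1] subtract 4: x sits inside (… + 4). So sub: x = -3.

Answer: x ∈ {-3}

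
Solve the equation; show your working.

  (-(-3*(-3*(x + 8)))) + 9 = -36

Step 1. [(-(-3*(-3*(x + 8)))) + 9 = -36] +9 is outermost — subtract 9 both sides. So sub: -(-3*(-3*(x + 8))) = -45.
Step 2. [-(-3*(-3*(x + 8))) = -45] LHS negated; negate both sides, so neg: -3*(-3*(x + 8)) = 45.
Step 3. [-3*(-3*(x + 8)) = 45] -3 out front; divide by -3 ⇒ div: -3*(x + 8) = -15.
Step 4. [-3*(x + 8) = -15] -3 out front; divide by -3 ⇒ div: x + 8 = 5.
Step 5. [x + 8 = 5] 8 comes off first (subtract 8). So sub: x = -3.

Answer: x ∈ {-3}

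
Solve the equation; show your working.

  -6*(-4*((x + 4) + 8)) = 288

Step 1. [-6*(-4*((x + 4) + 8)) = 288] leading coefficient -6: divide by -6. So div: -4*((x + 4) + 8) = -48.
Step 2. [-4*((x + 4) + 8) = -48] -4 out front; divide by -4 ⇒ div: (x + 4) + 8 = 12.
Step 3. [(x + 4) + 8 = 12] +8 is outermost — subtract 8 both sides. So sub: x + 4 = 4.
Step 4. [x + 4 = 4] 4 comes off first (subtract 4). So sub: x = 0.

Answer: x ∈ {0}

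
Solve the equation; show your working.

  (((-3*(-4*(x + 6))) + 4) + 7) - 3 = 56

Step 1. [(((-3*(-4*(x + 6))) + 4) + 7) - 3 = 56] 3 comes off first (add 3), so sub: ((-3*(-4*(x + 6))) + 4) + 7 = 59.
Step 2. [((-3*(-4*(x + 6))) + 4) + 7 = 59] 7 comes off first (subtract 7) ⇒ sub: (-3*(-4*(x + 6))) + 4 = 52.
Step 3. [(-3*(-4*(x + 6))) + 4 = 52] +4 is outermost — subtract 4 both sides, so sub: -3*(-4*(x + 6)) = 48.
Step 4. [-3*(-4*(x + 6)) = 48] -3 out front; divide by -3. So div: -4*(x + 6) = -16.
Step 5. [-4*(x + 6) = -16] -4 out front; divide by -4 ⇒ div: x + 6 = 4.
Step 6. [x + 6 = 4] subtract 6: x sits inside (… + 6). So sub: x = -2.

Answer: x ∈ {-2}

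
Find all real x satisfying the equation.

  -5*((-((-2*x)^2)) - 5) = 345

Step 1. [-5*((-((-2*x)^2)) - 5) = 345] divide by the outer -5. So div: (-((-2*x)^2)) - 5 = -69.
Step 2. [(-((-2*x)^2)) - 5 = -69] 5 comes off first (add 5) ⇒ sub: -((-2*x)^2) = -64.
Step 3. [-((-2*x)^2) = -64] flip signs both sides. So neg: (-2*x)^2 = 64.
Step 4. [(-2*x)^2 = 64] 64 ≥ 0, LHS is (·)² — take ±√, so sqrt: -2*x = 8 or -8.
Step 5. [-2*x = 8 or -8] leading coefficient -2: divide by -2 ⇒ div: x = -4 or 4.

Answer: x ∈ {-4, 4}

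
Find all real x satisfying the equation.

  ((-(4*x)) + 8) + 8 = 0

Step 1. [((-(4*x)) + 8) + 8 = 0] peel the +8: subtract 8 from each side. So sub: (-(4*x)) + 8 = -8.
Step 2. [(-(4*x)) + 8 = -8] 8 comes off first (subtract 8) ⇒ sub: -(4*x) = -16.
Step 3. [-(4*x) = -16] LHS negated; negate both sides, so neg: 4*x = 16.
Step 4. [4*x = 16] LHS = 4·(…); ÷4 both sides. So div: x = 4.

Answer: x ∈ {4}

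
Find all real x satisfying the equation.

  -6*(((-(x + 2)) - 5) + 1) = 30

Step 1. [-6*(((-(x + 2)) - 5) + 1) = 30] -6·(inner) — divide through by -6, so div: ((-(x + 2)) - 5) + 1 = -5.
Step 2. [((-(x + 2)) - 5) + 1 = -5] subtract 1: x sits inside (… + 1). So sub: (-(x + 2)) - 5 = -6.
Step 3. [(-(x + 2)) - 5 = -6] the outer -5 inverts by adding 5. So sub: -(x + 2) = -1.
Step 4. [-(x + 2) = -1] flip signs both sides ⇒ neg: x + 2 = 1.
Step 5. [x + 2 = 1] +2 is outermost — subtract 2 both sides. So sub: x = -1.

Answer: x ∈ {-1}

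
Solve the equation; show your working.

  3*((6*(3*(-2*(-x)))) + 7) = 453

Step 1. [3*((6*(3*(-2*(-x)))) + 7) = 453] 3 out front; divide by 3 ⇒ div: (6*(3*(-2*(-x)))) + 7 = 151.
Step 2. [(6*(3*(-2*(-x)))) + 7 = 151] 7 comes off first (subtract 7), so sub: 6*(3*(-2*(-x))) = 144.
Step 3. [6*(3*(-2*(-x))) = 144] 6·(inner) — divide through by 6 ⇒ div: 3*(-2*(-x)) = 24.
Step 4. [3*(-2*(-x)) = 24] 3·(inner) — divide through by 3 ⇒ div: -2*(-x) = 8.
Step 5. [-2*(-x) = 8] -2 out front; divide by -2 ⇒ div: -x = -4.
Step 6. [-x = -4] flip signs both sides. So neg: x = 4.

Answer: x ∈ {4}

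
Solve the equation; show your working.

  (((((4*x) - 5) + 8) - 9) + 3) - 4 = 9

Step 1. [(((((4*x) - 5) + 8) - 9) + 3) - 4 = 9] 4 comes off first (add 4), so sub: ((((4*x) - 5) + 8) - 9) + 3 = 13.
Step 2. [((((4*x) - 5) + 8) - 9) + 3 = 13] 3 comes off first (subtract 3) ⇒ sub: (((4*x) - 5) + 8) - 9 = 10.
Step 3. [(((4*x) - 5) + 8) - 9 = 10] peel the -9: add 9 from each side, so sub: ((4*x) - 5) + 8 = 19.
Step 4. [((4*x) - 5) + 8 = 19] peel the +8: subtract 8 from each side, so sub: (4*x) - 5 = 11.
Step 5. [(4*x) - 5 = 11] add 5: x sits inside (… - 5). So sub: 4*x = 16.
Step 6. [4*x = 16] LHS = 4·(…); ÷4 both sides. So div: x = 4.

Answer: x ∈ {4}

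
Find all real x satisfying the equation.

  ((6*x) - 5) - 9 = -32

Step 1. [((6*x) - 5) - 9 = -32] add 9: x sits inside (… - 9) ⇒ sub: (6*x) - 5 = -23.
Step 2. [(6*x) - 5 = -23] -5 is outermost — add 5 both sides. So sub: 6*x = -18.
Step 3. [6*x = -18] LHS = 6·(…); ÷6 both sides ⇒ div: x = -3.

Answer: x ∈ {-3}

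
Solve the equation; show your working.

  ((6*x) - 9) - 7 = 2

Step 1. [((6*x) - 9) - 7 = 2] add 7: x sits inside (… - 7) ⇒ sub: (6*x) - 9 = 9.
Step 2. [(6*x) - 9 = 9] the outer -9 inverts by adding 9. So sub: 6*x = 18.
Step 3. [6*x = 18] 6 out front; divide by 6, so div: x = 3.

Answer: x ∈ {3}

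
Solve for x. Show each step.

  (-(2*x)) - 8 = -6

Step 1. [(-(2*x)) - 8 = -6] the outer -8 inverts by adding 8 ⇒ sub: -(2*x) = 2.
Step 2. [-(2*x) = 2] leading − — multiply by −1, so neg: 2*x = -2.
Step 3. [2*x = -2] LHS = 2·(…); ÷2 both sides ⇒ div: x = -1.

Answer: x ∈ {-1}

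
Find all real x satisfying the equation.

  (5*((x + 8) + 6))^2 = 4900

Step 1. [(5*((x + 8) + 6))^2 = 4900] √ both sides: 4900 ≥ 0 gives two branches, so sqrt: 5*((x + 8) + 6) = 70 or -70.
Step 2. [5*((x + 8) + 6) = 70 or -70] 5 out front; divide by 5. So div: (x + 8) + 6 = 14 or -14.
Step 3. [(x + 8) + 6 = 14 or -14] the outer +6 inverts by subtracting 6, so sub: x + 8 = 8 or -20.
Step 4. [x + 8 = 8 or -20] peel the +8: subtract 8 from each side, so sub: x = 0 or -28.

Answer: x ∈ {-28, 0}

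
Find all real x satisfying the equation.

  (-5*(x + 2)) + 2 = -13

Step 1. [(-5*(x + 2)) + 2 = -13] 2 comes off first (subtract 2). So sub: -5*(x + 2) = -15.
Step 2. [-5*(x + 2) = -15] -5·(inner) — divide through by -5, so div: x + 2 = 3.
Step 3. [x + 2 = 3] the outer +2 inverts by subtracting 2, so sub: x = 1.

Answer: x ∈ {1}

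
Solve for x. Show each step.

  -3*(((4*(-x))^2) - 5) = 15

Step 1. [-3*(((4*(-x))^2) - 5) = 15] -3·(inner) — divide through by -3 ⇒ div: ((4*(-x))^2) - 5 = -5.
Step 2. [((4*(-x))^2) - 5 = -5] -5 is outermost — add 5 both sides, so sub: (4*(-x))^2 = 0.
Step 3. [(4*(-x))^2 = 0] 0 ≥ 0, LHS is (·)² — take ±√. So sqrt: 4*(-x) = 0.
Step 4. [4*(-x) = 0] 4·(inner) — divide through by 4. So div: -x = 0.
Step 5. [-x = 0] leading − — multiply by −1, so neg: x = 0.

Answer: x ∈ {0}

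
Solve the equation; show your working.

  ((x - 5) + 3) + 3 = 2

Step 1. [((x - 5) + 3) + 3 = 2] the outer +3 inverts by subtracting 3. So sub: (x - 5) + 3 = -1.
Step 2. [(x - 5) + 3 = -1] 3 comes off first (subtract 3) ⇒ sub: x - 5 = -4.
Step 3. [x - 5 = -4] peel the -5: add 5 from each side ⇒ sub: x = 1.

Answer: x ∈ {1}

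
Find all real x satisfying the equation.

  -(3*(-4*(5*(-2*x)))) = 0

Step 1. [-(3*(-4*(5*(-2*x)))) = 0] leading − — multiply by −1. So neg: 3*(-4*(5*(-2*x))) = 0.
Step 2. [3*(-4*(5*(-2*x))) = 0] LHS = 3·(…); ÷3 both sides, so div: -4*(5*(-2*x)) = 0.
Step 3. [-4*(5*(-2*x)) = 0] divide by the outer -4 ⇒ div: 5*(-2*x) = 0.
Step 4. [5*(-2*x) = 0] divide by the outer 5, so div: -2*x = 0.
Step 5. [-2*x = 0] -2 out front; divide by -2. So div: x = 0.

Answer: x ∈ {0}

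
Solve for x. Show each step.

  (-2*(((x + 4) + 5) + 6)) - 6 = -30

Step 1. [(-2*(((x + 4) + 5) + 6)) - 6 = -30] common factor -2 (LHS and -30) — divide through. So factor: (((x + 4) + 5) + 6) + 3 = 15.
Step 2. [(((x + 4) + 5) + 6) + 3 = 15] subtract 3: x sits inside (… + 3). So sub: ((x + 4) + 5) + 6 = 12.
Step 3. [((x + 4) + 5) + 6 = 12] +6 is outermost — subtract 6 both sides ⇒ sub: (x + 4) + 5 = 6.
Step 4. [(x + 4) + 5 = 6] subtract 5: x sits inside (… + 5). So sub: x + 4 = 1.
Step 5. [x + 4 = 1] subtract 4: x sits inside (… + 4), so sub: x = -3.

Answer: x ∈ {-3}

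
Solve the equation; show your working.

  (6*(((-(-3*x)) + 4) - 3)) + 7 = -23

Step 1. [(6*(((-(-3*x)) + 4) - 3)) + 7 = -23] subtract 7: x sits inside (… + 7). So sub: 6*(((-(-3*x)) + 4) - 3) = -30.
Step 2. [6*(((-(-3*x)) + 4) - 3) = -30] leading coefficient 6: divide by 6 ⇒ div: ((-(-3*x)) + 4) - 3 = -5.
Step 3. [((-(-3*x)) + 4) - 3 = -5] 3 comes off first (add 3), so sub: (-(-3*x)) + 4 = -2.
Step 4. [(-(-3*x)) + 4 = -2] subtract 4: x sits inside (… + 4) ⇒ sub: -(-3*x) = -6.
Step 5. [-(-3*x) = -6] flip signs both sides. So neg: -3*x = 6.
Step 6. [-3*x = 6] divide by the outer -3. So div: x = -2.

Answer: x ∈ {-2}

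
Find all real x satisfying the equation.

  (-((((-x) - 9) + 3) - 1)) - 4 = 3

Step 1. [(-((((-x) - 9) + 3) - 1)) - 4 = 3] -4 is outermost — add 4 both sides. So sub: -((((-x) - 9) + 3) - 1) = 7.
Step 2. [-((((-x) - 9) + 3) - 1) = 7] leading − — multiply by −1 ⇒ neg: (((-x) - 9) + 3) - 1 = -7.
Step 3. [(((-x) - 9) + 3) - 1 = -7] add 1: x sits inside (… - 1). So sub: ((-x) - 9) + 3 = -6.
Step 4. [((-x) - 9) + 3 = -6] 3 comes off first (subtract 3). So sub: (-x) - 9 = -9.
Step 5. [(-x) - 9 = -9] add 9: x sits inside (… - 9). So sub: -x = 0.
Step 6. [-x = 0] leading − — multiply by −1 ⇒ neg: x = 0.

Answer: x ∈ {0}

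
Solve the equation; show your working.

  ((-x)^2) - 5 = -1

Step 1. [((-x)^2) - 5 = -1] add 5: x sits inside (… - 5) ⇒ sub: (-x)^2 = 4.
Step 2. [(-x)^2 = 4] √ both sides: 4 ≥ 0 gives two branches ⇒ sqrt: -x = 2 or -2.
Step 3. [-x = 2 or -2] LHS negated; negate both sides ⇒ neg: x = -2 or 2.

Answer: x ∈ {-2, 2}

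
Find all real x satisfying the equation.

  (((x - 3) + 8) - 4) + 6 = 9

Step 1. [(((x - 3) + 8) - 4) + 6 = 9] 6 comes off first (subtract 6) ⇒ sub: ((x - 3) + 8) - 4 = 3.
Step 2. [((x - 3) + 8) - 4 = 3] add 4: x sits inside (… - 4) ⇒ sub: (x - 3) + 8 = 7.
Step 3. [(x - 3) + 8 = 7] the outer +8 inverts by subtracting 8, so sub: x - 3 = -1.
Step 4. [x - 3 = -1] -3 is outermost — add 3 both sides, so sub: x = 2.

Answer: x ∈ {2}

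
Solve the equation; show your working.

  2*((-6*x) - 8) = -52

Step 1. [2*((-6*x) - 8) = -52] divide by the outer 2. So div: (-6*x) - 8 = -26.
Step 2. [(-6*x) - 8 = -26] -8 is outermost — add 8 both sides, so sub: -6*x = -18.
Step 3. [-6*x = -18] leading coefficient -6: divide by -6 ⇒ div: x = 3.

Answer: x ∈ {3}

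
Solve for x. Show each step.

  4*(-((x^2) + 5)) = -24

Step 1. [4*(-((x^2) + 5)) = -24] 4·(inner) — divide through by 4. So div: -((x^2) + 5) = -6.
Step 2. [-((x^2) + 5) = -6] leading − — multiply by −1. So neg: (x^2) + 5 = 6.
Step 3. [(x^2) + 5 = 6] 5 comes off first (subtract 5), so sub: x^2 = 1.
Step 4. [x^2 = 1] √ both sides: 1 ≥ 0 gives two branches, so sqrt: x = 1 or -1.

Answer: x ∈ {-1, 1}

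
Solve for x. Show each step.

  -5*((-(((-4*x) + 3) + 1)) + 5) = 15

Step 1. [-5*((-(((-4*x) + 3) + 1)) + 5) = 15] -5 out front; divide by -5, so div: (-(((-4*x) + 3) + 1)) + 5 = -3.
Step 2. [(-(((-4*x) + 3) + 1)) + 5 = -3] 5 comes off first (subtract 5). So sub: -(((-4*x) + 3) + 1) = -8.
Step 3. [-(((-4*x) + 3) + 1) = -8] LHS negated; negate both sides. So neg: ((-4*x) + 3) + 1 = 8.
Step 4. [((-4*x) + 3) + 1 = 8] the outer +1 inverts by subtracting 1 ⇒ sub: (-4*x) + 3 = 7.
Step 5. [(-4*x) + 3 = 7] subtract 3: x sits inside (… + 3) ⇒ sub: -4*x = 4.
Step 6. [-4*x = 4] divide by the outer -4 ⇒ div: x = -1.

Answer: x ∈ {-1}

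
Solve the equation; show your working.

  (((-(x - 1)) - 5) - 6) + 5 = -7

Step 1. [(((-(x - 1)) - 5) - 6) + 5 = -7] the outer +5 inverts by subtracting 5. So sub: ((-(x - 1)) - 5) - 6 = -12.
Step 2. [((-(x - 1)) - 5) - 6 = -12] 6 comes off first (add 6). So sub: (-(x - 1)) - 5 = -6.
Step 3. [(-(x - 1)) - 5 = -6] 5 comes off first (add 5). So sub: -(x - 1) = -1.
Step 4. [-(x - 1) = -1] flip signs both sides, so neg: x - 1 = 1.
Step 5. [x - 1 = 1] 1 comes off first (add 1). So sub: x = 2.

Answer: x ∈ {2}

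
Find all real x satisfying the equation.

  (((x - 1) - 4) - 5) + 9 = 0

Step 1. [(((x - 1) - 4) - 5) + 9 = 0] +9 is outermost — subtract 9 both sides. So sub: ((x - 1) - 4) - 5 = -9.
Step 2. [((x - 1) - 4) - 5 = -9] peel the -5: add 5 from each side ⇒ sub: (x - 1) - 4 = -4.
Step 3. [(x - 1) - 4 = -4] 4 comes off first (add 4), so sub: x - 1 = 0.
Step 4. [x - 1 = 0] the outer -1 inverts by adding 1, so sub: x = 1.

Answer: x ∈ {1}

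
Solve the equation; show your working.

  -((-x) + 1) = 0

Step 1. [-((-x) + 1) = 0] leading − — multiply by −1. So neg: (-x) + 1 = 0.
Step 2. [(-x) + 1 = 0] subtract 1: x sits inside (… + 1), so sub: -x = -1.
Step 3. [-x = -1] flip signs both sides ⇒ neg: x = 1.

Answer: x ∈ {1}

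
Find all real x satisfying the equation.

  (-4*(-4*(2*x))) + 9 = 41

Step 1. [(-4*(-4*(2*x))) + 9 = 41] subtract 9: x sits inside (… + 9). So sub: -4*(-4*(2*x)) = 32.
Step 2. [-4*(-4*(2*x)) = 32] leading coefficient -4: divide by -4, so div: -4*(2*x) = -8.
Step 3. [-4*(2*x) = -8] -4·(inner) — divide through by -4, so div: 2*x = 2.
Step 4. [2*x = 2] 2·(inner) — divide through by 2, so div: x = 1.

Answer: x ∈ {1}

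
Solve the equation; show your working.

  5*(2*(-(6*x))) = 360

Step 1. [5*(2*(-(6*x))) = 360] 5·(inner) — divide through by 5, so div: 2*(-(6*x)) = 72.
Step 2. [2*(-(6*x)) = 72] leading coefficient 2: divide by 2. So div: -(6*x) = 36.
Step 3. [-(6*x) = 36] LHS negated; negate both sides ⇒ neg: 6*x = -36.
Step 4. [6*x = -36] leading coefficient 6: divide by 6, so div: x = -6.

Answer: x ∈ {-6}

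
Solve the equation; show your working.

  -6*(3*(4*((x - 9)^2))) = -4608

Step 1. [-6*(3*(4*((x - 9)^2))) = -4608] divide by the outer -6. So div: 3*(4*((x - 9)^2)) = 768.
Step 2. [3*(4*((x - 9)^2)) = 768] leading coefficient 3: divide by 3. So div: 4*((x - 9)^2) = 256.
Step 3. [4*((x - 9)^2) = 256] 4·(inner) — divide through by 4, so div: (x - 9)^2 = 64.
Step 4. [(x - 9)^2 = 64] √ both sides: 64 ≥ 0 gives two branches. So sqrt: x - 9 = 8 or -8.
Step 5. [x - 9 = 8 or -8] the outer -9 inverts by adding 9. So sub: x = 17 or 1.

Answer: x ∈ {1, 17}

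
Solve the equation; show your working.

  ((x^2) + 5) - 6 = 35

Step 1. [((x^2) + 5) - 6 = 35] add 6: x sits inside (… - 6) ⇒ sub: (x^2) + 5 = 41.
Step 2. [(x^2) + 5 = 41] peel the +5: subtract 5 from each side, so sub: x^2 = 36.
Step 3. [x^2 = 36] 36 ≥ 0, LHS is (·)² — take ±√, so sqrt: x = 6 or -6.

Answer: x ∈ {-6, 6}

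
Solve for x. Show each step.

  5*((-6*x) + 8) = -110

Step 1. [5*((-6*x) + 8) = -110] 5·(inner) — divide through by 5 ⇒ div: (-6*x) + 8 = -22.
Step 2. [(-6*x) + 8 = -22] subtract 8: x sits inside (… + 8). So sub: -6*x = -30.
Step 3. [-6*x = -30] leading coefficient -6: divide by -6 ⇒ div: x = 5.

Answer: x ∈ {5}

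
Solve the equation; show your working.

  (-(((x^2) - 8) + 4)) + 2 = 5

Step 1. [(-(((x^2) - 8) + 4)) + 2 = 5] 2 comes off first (subtract 2). So sub: -(((x^2) - 8) + 4) = 3.
Step 2. [-(((x^2) - 8) + 4) = 3] LHS negated; negate both sides ⇒ neg: ((x^2) - 8) + 4 = -3.
Step 3. [((x^2) - 8) + 4 = -3] +4 is outermost — subtract 4 both sides, so sub: (x^2) - 8 = -7.
Step 4. [(x^2) - 8 = -7] -8 is outermost — add 8 both sides, so sub: x^2 = 1.
Step 5. [x^2 = 1] √ both sides: 1 ≥ 0 gives two branches, so sqrt: x = 1 or -1.

Answer: x ∈ {-1, 1}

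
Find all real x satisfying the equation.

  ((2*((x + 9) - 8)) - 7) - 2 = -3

Step 1. [((2*((x + 9) - 8)) - 7) - 2 = -3] 2 comes off first (add 2), so sub: (2*((x + 9) - 8)) - 7 = -1.
Step 2. [(2*((x + 9) - 8)) - 7 = -1] 7 comes off first (add 7), so sub: 2*((x + 9) - 8) = 6.
Step 3. [2*((x + 9) - 8) = 6] 2 out front; divide by 2 ⇒ div: (x + 9) - 8 = 3.
Step 4. [(x + 9) - 8 = 3] 8 comes off first (add 8), so sub: x + 9 = 11.
Step 5. [x + 9 = 11] peel the +9: subtract 9 from each side. So sub: x = 2.

Answer: x ∈ {2}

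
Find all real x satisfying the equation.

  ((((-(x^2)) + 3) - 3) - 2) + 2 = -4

Step 1. [((((-(x^2)) + 3) - 3) - 2) + 2 = -4] +2 is outermost — subtract 2 both sides ⇒ sub: (((-(x^2)) + 3) - 3) - 2 = -6.
Step 2. [(((-(x^2)) + 3) - 3) - 2 = -6] peel the -2: add 2 from each side, so sub: ((-(x^2)) + 3) - 3 = -4.
Step 3. [((-(x^2)) + 3) - 3 = -4] add 3: x sits inside (… - 3). So sub: (-(x^2)) + 3 = -1.
Step 4. [(-(x^2)) + 3 = -1] the outer +3 inverts by subtracting 3, so sub: -(x^2) = -4.
Step 5. [-(x^2) = -4] LHS negated; negate both sides. So neg: x^2 = 4.
Step 6. [x^2 = 4] √ both sides: 4 ≥ 0 gives two branches, so sqrt: x = 2 or -2.

Answer: x ∈ {-2, 2}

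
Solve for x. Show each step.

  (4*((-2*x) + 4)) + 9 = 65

Step 1. [(4*((-2*x) + 4)) + 9 = 65] 9 comes off first (subtract 9), so sub: 4*((-2*x) + 4) = 56.
Step 2. [4*((-2*x) + 4) = 56] 4·(inner) — divide through by 4, so div: (-2*x) + 4 = 14.
Step 3. [(-2*x) + 4 = 14] +4 is outermost — subtract 4 both sides, so sub: -2*x = 10.
Step 4. [-2*x = 10] LHS = -2·(…); ÷-2 both sides. So div: x = -5.

Answer: x ∈ {-5}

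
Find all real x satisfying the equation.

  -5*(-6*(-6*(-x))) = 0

Step 1. [-5*(-6*(-6*(-x))) = 0] divide by the outer -5. So div: -6*(-6*(-x)) = 0.
Step 2. [-6*(-6*(-x)) = 0] divide by the outer -6, so div: -6*(-x) = 0.
Step 3. [-6*(-x) = 0] LHS = -6·(…); ÷-6 both sides, so div: -x = 0.
Step 4. [-x = 0] leading − — multiply by −1 ⇒ neg: x = 0.

Answer: x ∈ {0}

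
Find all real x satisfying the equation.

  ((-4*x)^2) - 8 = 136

Step 1. [((-4*x)^2) - 8 = 136] the outer -8 inverts by adding 8, so sub: (-4*x)^2 = 144.
Step 2. [(-4*x)^2 = 144] LHS squared, RHS 144 ≥ 0: apply √ (±) ⇒ sqrt: -4*x = 12 or -12.
Step 3. [-4*x = 12 or -12] -4 out front; divide by -4 ⇒ div: x = -3 or 3.

Answer: x ∈ {-3, 3}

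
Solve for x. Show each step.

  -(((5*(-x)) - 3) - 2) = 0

Step 1. [-(((5*(-x)) - 3) - 2) = 0] flip signs both sides. So neg: ((5*(-x)) - 3) - 2 = 0.
Step 2. [((5*(-x)) - 3) - 2 = 0] the outer -2 inverts by adding 2, so sub: (5*(-x)) - 3 = 2.
Step 3. [(5*(-x)) - 3 = 2] 3 comes off first (add 3) ⇒ sub: 5*(-x) = 5.
Step 4. [5*(-x) = 5] LHS = 5·(…); ÷5 both sides, so div: -x = 1.
Step 5. [-x = 1] flip signs both sides. So neg: x = -1.

Answer: x ∈ {-1}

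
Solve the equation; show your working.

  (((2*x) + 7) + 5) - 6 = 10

Step 1. [(((2*x) + 7) + 5) - 6 = 10] -6 is outermost — add 6 both sides. So sub: ((2*x) + 7) + 5 = 16.
Step 2. [((2*x) + 7) + 5 = 16] peel the +5: subtract 5 from each side ⇒ sub: (2*x) + 7 = 11.
Step 3. [(2*x) + 7 = 11] peel the +7: subtract 7 from each side, so sub: 2*x = 4.
Step 4. [2*x = 4] 2·(inner) — divide through by 2. So div: x = 2.

Answer: x ∈ {2}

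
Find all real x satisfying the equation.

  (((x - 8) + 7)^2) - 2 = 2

Step 1. [(((x - 8) + 7)^2) - 2 = 2] add 2: x sits inside (… - 2), so sub: ((x - 8) + 7)^2 = 4.
Step 2. [((x - 8) + 7)^2 = 4] LHS squared, RHS 4 ≥ 0: apply √ (±) ⇒ sqrt: (x - 8) + 7 = 2 or -2.
Step 3. [(x - 8) + 7 = 2 or -2] the outer +7 inverts by subtracting 7. So sub: x - 8 = -5 or -9.
Step 4. [x - 8 = -5 or -9] 8 comes off first (add 8) ⇒ sub: x = 3 or -1.

Answer: x ∈ {-1, 3}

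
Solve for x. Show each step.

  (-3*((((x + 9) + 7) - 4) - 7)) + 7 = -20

Step 1. [(-3*((((x + 9) + 7) - 4) - 7)) + 7 = -20] +7 is outermost — subtract 7 both sides. So sub: -3*((((x + 9) + 7) - 4) - 7) = -27.
Step 2. [-3*((((x + 9) + 7) - 4) - 7) = -27] -3 out front; divide by -3, so div: (((x + 9) + 7) - 4) - 7 = 9.
Step 3. [(((x + 9) + 7) - 4) - 7 = 9] add 7: x sits inside (… - 7) ⇒ sub: ((x + 9) + 7) - 4 = 16.
Step 4. [((x + 9) + 7) - 4 = 16] add 4: x sits inside (… - 4) ⇒ sub: (x + 9) + 7 = 20.
Step 5. [(x + 9) + 7 = 20] peel the +7: subtract 7 from each side, so sub: x + 9 = 13.
Step 6. [x + 9 = 13] peel the +9: subtract 9 from each side ⇒ sub: x = 4.

Answer: x ∈ {4}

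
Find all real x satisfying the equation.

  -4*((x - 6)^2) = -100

Step 1. [-4*((x - 6)^2) = -100] leading coefficient -4: divide by -4 ⇒ div: (x - 6)^2 = 25.
Step 2. [(x - 6)^2 = 25] 25 ≥ 0, LHS is (·)² — take ±√ ⇒ sqrt: x - 6 = 5 or -5.
Step 3. [x - 6 = 5 or -5] 6 comes off first (add 6), so sub: x = 11 or 1.

Answer: x ∈ {1, 11}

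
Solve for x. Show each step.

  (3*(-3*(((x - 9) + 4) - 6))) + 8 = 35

Step 1. [(3*(-3*(((x - 9) + 4) - 6))) + 8 = 35] +8 is outermost — subtract 8 both sides. So sub: 3*(-3*(((x - 9) + 4) - 6)) = 27.
Step 2. [3*(-3*(((x - 9) + 4) - 6)) = 27] 3·(inner) — divide through by 3 ⇒ div: -3*(((x - 9) + 4) - 6) = 9.
Step 3. [-3*(((x - 9) + 4) - 6) = 9] divide by the outer -3. So div: ((x - 9) + 4) - 6 = -3.
Step 4. [((x - 9) + 4) - 6 = -3] the outer -6 inverts by adding 6, so sub: (x - 9) + 4 = 3.
Step 5. [(x - 9) + 4 = 3] subtract 4: x sits inside (… + 4), so sub: x - 9 = -1.
Step 6. [x - 9 = -1] 9 comes off first (add 9), so sub: x = 8.

Answer: x ∈ {8}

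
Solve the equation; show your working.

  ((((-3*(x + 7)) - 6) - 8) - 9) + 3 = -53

Step 1. [((((-3*(x + 7)) - 6) - 8) - 9) + 3 = -53] subtract 3: x sits inside (… + 3). So sub: (((-3*(x + 7)) - 6) - 8) - 9 = -56.
Step 2. [(((-3*(x + 7)) - 6) - 8) - 9 = -56] add 9: x sits inside (… - 9) ⇒ sub: ((-3*(x + 7)) - 6) - 8 = -47.
Step 3. [((-3*(x + 7)) - 6) - 8 = -47] peel the -8: add 8 from each side. So sub: (-3*(x + 7)) - 6 = -39.
Step 4. [(-3*(x + 7)) - 6 = -39] the outer -6 inverts by adding 6, so sub: -3*(x + 7) = -33.
Step 5. [-3*(x + 7) = -33] divide by the outer -3. So div: x + 7 = 11.
Step 6. [x + 7 = 11] the outer +7 inverts by subtracting 7. So sub: x = 4.

Answer: x ∈ {4}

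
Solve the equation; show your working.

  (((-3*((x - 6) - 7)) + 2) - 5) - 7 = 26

Step 1. [(((-3*((x - 6) - 7)) + 2) - 5) - 7 = 26] add 7: x sits inside (… - 7), so sub: ((-3*((x - 6) - 7)) + 2) - 5 = 33.
Step 2. [((-3*((x - 6) - 7)) + 2) - 5 = 33] the outer -5 inverts by adding 5 ⇒ sub: (-3*((x - 6) - 7)) + 2 = 38.
Step 3. [(-3*((x - 6) - 7)) + 2 = 38] peel the +2: subtract 2 from each side. So sub: -3*((x - 6) - 7) = 36.
Step 4. [-3*((x - 6) - 7) = 36] -3 out front; divide by -3 ⇒ div: (x - 6) - 7 = -12.
Step 5. [(x - 6) - 7 = -12] peel the -7: add 7 from each side, so sub: x - 6 = -5.
Step 6. [x - 6 = -5] peel the -6: add 6 from each side. So sub: x = 1.

Answer: x ∈ {1}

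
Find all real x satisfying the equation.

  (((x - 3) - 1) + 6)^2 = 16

Step 1. [(((x - 3) - 1) + 6)^2 = 16] LHS squared, RHS 16 ≥ 0: apply √ (±). So sqrt: ((x - 3) - 1) + 6 = 4 or -4.
Step 2. [((x - 3) - 1) + 6 = 4 or -4] +6 is outermost — subtract 6 both sides. So sub: (x - 3) - 1 = -2 or -10.
Step 3. [(x - 3) - 1 = -2 or -10] 1 comes off first (add 1) ⇒ sub: x - 3 = -1 or -9.
Step 4. [x - 3 = -1 or -9] -3 is outermost — add 3 both sides, so sub: x = 2 or -6.

Answer: x ∈ {-6, 2}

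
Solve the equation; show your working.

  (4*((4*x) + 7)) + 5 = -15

Step 1. [(4*((4*x) + 7)) + 5 = -15] subtract 5: x sits inside (… + 5), so sub: 4*((4*x) + 7) = -20.
Step 2. [4*((4*x) + 7) = -20] leading coefficient 4: divide by 4. So div: (4*x) + 7 = -5.
Step 3. [(4*x) + 7 = -5] +7 is outermost — subtract 7 both sides, so sub: 4*x = -12.
Step 4. [4*x = -12] leading coefficient 4: divide by 4. So div: x = -3.

Answer: x ∈ {-3}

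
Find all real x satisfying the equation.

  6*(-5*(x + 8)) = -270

Step 1. [6*(-5*(x + 8)) = -270] divide by the outer 6, so div: -5*(x + 8) = -45.
Step 2. [-5*(x + 8) = -45] divide by the outer -5. So div: x + 8 = 9.
Step 3. [x + 8 = 9] peel the +8: subtract 8 from each side. So sub: x = 1.

Answer: x ∈ {1}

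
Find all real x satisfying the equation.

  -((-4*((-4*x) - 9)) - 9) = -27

Step 1. [-((-4*((-4*x) - 9)) - 9) = -27] leading − — multiply by −1, so neg: (-4*((-4*x) - 9)) - 9 = 27.
Step 2. [(-4*((-4*x) - 9)) - 9 = 27] 9 comes off first (add 9), so sub: -4*((-4*x) - 9) = 36.
Step 3. [-4*((-4*x) - 9) = 36] -4·(inner) — divide through by -4, so div: (-4*x) - 9 = -9.
Step 4. [(-4*x) - 9 = -9] 9 comes off first (add 9) ⇒ sub: -4*x = 0.
Step 5. [-4*x = 0] -4 out front; divide by -4 ⇒ div: x = 0.

Answer: x ∈ {0}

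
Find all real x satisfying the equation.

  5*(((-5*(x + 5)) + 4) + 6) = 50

Step 1. [5*(((-5*(x + 5)) + 4) + 6) = 50] divide by the outer 5 ⇒ div: ((-5*(x + 5)) + 4) + 6 = 10.
Step 2. [((-5*(x + 5)) + 4) + 6 = 10] 6 comes off first (subtract 6) ⇒ sub: (-5*(x + 5)) + 4 = 4.
Step 3. [(-5*(x + 5)) + 4 = 4] subtract 4: x sits inside (… + 4). So sub: -5*(x + 5) = 0.
Step 4. [-5*(x + 5) = 0] -5 out front; divide by -5 ⇒ div: x + 5 = 0.
Step 5. [x + 5 = 0] peel the +5: subtract 5 from each side. So sub: x = -5.

Answer: x ∈ {-5}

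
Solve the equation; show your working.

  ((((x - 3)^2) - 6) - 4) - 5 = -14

Step 1. [((((x - 3)^2) - 6) - 4) - 5 = -14] -5 is outermost — add 5 both sides, so sub: (((x - 3)^2) - 6) - 4 = -9.
Step 2. [(((x - 3)^2) - 6) - 4 = -9] -4 is outermost — add 4 both sides ⇒ sub: ((x - 3)^2) - 6 = -5.
Step 3. [((x - 3)^2) - 6 = -5] add 6: x sits inside (… - 6) ⇒ sub: (x - 3)^2 = 1.
Step 4. [(x - 3)^2 = 1] LHS squared, RHS 1 ≥ 0: apply √ (±) ⇒ sqrt: x - 3 = 1 or -1.
Step 5. [x - 3 = 1 or -1] -3 is outermost — add 3 both sides, so sub: x = 4 or 2.

Answer: x ∈ {2, 4}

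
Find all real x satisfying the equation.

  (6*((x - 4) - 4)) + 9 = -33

Step 1. [(6*((x - 4) - 4)) + 9 = -33] subtract 9: x sits inside (… + 9), so sub: 6*((x - 4) - 4) = -42.
Step 2. [6*((x - 4) - 4) = -42] 6 out front; divide by 6 ⇒ div: (x - 4) - 4 = -7.
Step 3. [(x - 4) - 4 = -7] 4 comes off first (add 4). So sub: x - 4 = -3.
Step 4. [x - 4 = -3] add 4: x sits inside (… - 4), so sub: x = 1.

Answer: x ∈ {1}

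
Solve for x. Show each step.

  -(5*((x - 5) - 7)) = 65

Step 1. [-(5*((x - 5) - 7)) = 65] leading − — multiply by −1, so neg: 5*((x - 5) - 7) = -65.
Step 2. [5*((x - 5) - 7) = -65] 5 out front; divide by 5. So div: (x - 5) - 7 = -13.
Step 3. [(x - 5) - 7 = -13] the outer -7 inverts by adding 7 ⇒ sub: x - 5 = -6.
Step 4. [x - 5 = -6] the outer -5 inverts by adding 5 ⇒ sub: x = -1.

Answer: x ∈ {-1}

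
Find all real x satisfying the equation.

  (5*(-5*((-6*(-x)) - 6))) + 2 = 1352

Step 1. [(5*(-5*((-6*(-x)) - 6))) + 2 = 1352] peel the +2: subtract 2 from each side. So sub: 5*(-5*((-6*(-x)) - 6)) = 1350.
Step 2. [5*(-5*((-6*(-x)) - 6)) = 1350] 5·(inner) — divide through by 5. So div: -5*((-6*(-x)) - 6) = 270.
Step 3. [-5*((-6*(-x)) - 6) = 270] divide by the outer -5 ⇒ div: (-6*(-x)) - 6 = -54.
Step 4. [(-6*(-x)) - 6 = -54] -6 is outermost — add 6 both sides ⇒ sub: -6*(-x) = -48.
Step 5. [-6*(-x) = -48] -6·(inner) — divide through by -6, so div: -x = 8.
Step 6. [-x = 8] leading − — multiply by −1 ⇒ neg: x = -8.

Answer: x ∈ {-8}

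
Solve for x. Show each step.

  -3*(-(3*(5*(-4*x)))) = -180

Step 1. [-3*(-(3*(5*(-4*x)))) = -180] -3·(inner) — divide through by -3. So div: -(3*(5*(-4*x))) = 60.
Step 2. [-(3*(5*(-4*x))) = 60] LHS negated; negate both sides. So neg: 3*(5*(-4*x)) = -60.
Step 3. [3*(5*(-4*x)) = -60] 3·(inner) — divide through by 3, so div: 5*(-4*x) = -20.
Step 4. [5*(-4*x) = -20] LHS = 5·(…); ÷5 both sides, so div: -4*x = -4.
Step 5. [-4*x = -4] LHS = -4·(…); ÷-4 both sides. So div: x = 1.

Answer: x ∈ {1}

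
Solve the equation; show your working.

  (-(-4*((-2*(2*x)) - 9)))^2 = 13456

Step 1. [(-(-4*((-2*(2*x)) - 9)))^2 = 13456] 13456 ≥ 0, LHS is (·)² — take ±√, so sqrt: -(-4*((-2*(2*x)) - 9)) = 116 or -116.
Step 2. [-(-4*((-2*(2*x)) - 9)) = 116 or -116] LHS negated; negate both sides, so neg: -4*((-2*(2*x)) - 9) = -116 or 116.
Step 3. [-4*((-2*(2*x)) - 9) = -116 or 116] -4 out front; divide by -4 ⇒ div: (-2*(2*x)) - 9 = 29 or -29.
Step 4. [(-2*(2*x)) - 9 = 29 or -29] the outer -9 inverts by adding 9, so sub: -2*(2*x) = 38 or -20.
Step 5. [-2*(2*x) = 38 or -20] LHS = -2·(…); ÷-2 both sides. So div: 2*x = -19 or 10.
Step 6. [2*x = -19 or 10] 2·(inner) — divide through by 2. So div: x = -19/2 or 5.

Answer: x ∈ {-19/2, 5}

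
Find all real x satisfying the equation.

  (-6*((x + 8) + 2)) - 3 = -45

Step 1. [(-6*((x + 8) + 2)) - 3 = -45] the outer -3 inverts by adding 3, so sub: -6*((x + 8) + 2) = -42.
Step 2. [-6*((x + 8) + 2) = -42] -6·(inner) — divide through by -6. So div: (x + 8) + 2 = 7.
Step 3. [(x + 8) + 2 = 7] peel the +2: subtract 2 from each side, so sub: x + 8 = 5.
Step 4. [x + 8 = 5] 8 comes off first (subtract 8). So sub: x = -3.

Answer: x ∈ {-3}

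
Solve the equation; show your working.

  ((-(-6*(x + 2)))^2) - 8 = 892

Step 1. [((-(-6*(x + 2)))^2) - 8 = 892] 8 comes off first (add 8), so sub: (-(-6*(x + 2)))^2 = 900.
Step 2. [(-(-6*(x + 2)))^2 = 900] √ both sides: 900 ≥ 0 gives two branches. So sqrt: -(-6*(x + 2)) = 30 or -30.
Step 3. [-(-6*(x + 2)) = 30 or -30] LHS negated; negate both sides ⇒ neg: -6*(x + 2) = -30 or 30.
Step 4. [-6*(x + 2) = -30 or 30] leading coefficient -6: divide by -6. So div: x + 2 = 5 or -5.
Step 5. [x + 2 = 5 or -5] 2 comes off first (subtract 2) ⇒ sub: x = 3 or -7.

Answer: x ∈ {-7, 3}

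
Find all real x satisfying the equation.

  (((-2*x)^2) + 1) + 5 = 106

Step 1. [(((-2*x)^2) + 1) + 5 = 106] the outer +5 inverts by subtracting 5 ⇒ sub: ((-2*x)^2) + 1 = 101.
Step 2. [((-2*x)^2) + 1 = 101] 1 comes off first (subtract 1), so sub: (-2*x)^2 = 100.
Step 3. [(-2*x)^2 = 100] √ both sides: 100 ≥ 0 gives two branches. So sqrt: -2*x = 10 or -10.
Step 4. [-2*x = 10 or -10] divide by the outer -2, so div: x = -5 or 5.

Answer: x ∈ {-5, 5}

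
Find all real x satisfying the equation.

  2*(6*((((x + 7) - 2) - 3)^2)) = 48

Step 1. [2*(6*((((x + 7) - 2) - 3)^2)) = 48] LHS = 2·(…); ÷2 both sides. So div: 6*((((x + 7) - 2) - 3)^2) = 24.
Step 2. [6*((((x + 7) - 2) - 3)^2) = 24] 6 out front; divide by 6, so div: (((x + 7) - 2) - 3)^2 = 4.
Step 3. [(((x + 7) - 2) - 3)^2 = 4] √ both sides: 4 ≥ 0 gives two branches, so sqrt: ((x + 7) - 2) - 3 = 2 or -2.
Step 4. [((x + 7) - 2) - 3 = 2 or -2] 3 comes off first (add 3). So sub: (x + 7) - 2 = 5 or 1.
Step 5. [(x + 7) - 2 = 5 or 1] -2 is outermost — add 2 both sides, so sub: x + 7 = 7 or 3.
Step 6. [x + 7 = 7 or 3] 7 comes off first (subtract 7). So sub: x = 0 or -4.

Answer: x ∈ {-4, 0}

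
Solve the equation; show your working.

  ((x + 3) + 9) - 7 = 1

Step 1. [((x + 3) + 9) - 7 = 1] add 7: x sits inside (… - 7) ⇒ sub: (x + 3) + 9 = 8.
Step 2. [(x + 3) + 9 = 8] peel the +9: subtract 9 from each side, so sub: x + 3 = -1.
Step 3. [x + 3 = -1] the outer +3 inverts by subtracting 3. So sub: x = -4.

Answer: x ∈ {-4}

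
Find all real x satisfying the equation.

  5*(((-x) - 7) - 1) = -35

Step 1. [5*(((-x) - 7) - 1) = -35] LHS = 5·(…); ÷5 both sides. So div: ((-x) - 7) - 1 = -7.
Step 2. [((-x) - 7) - 1 = -7] the outer -1 inverts by adding 1, so sub: (-x) - 7 = -6.
Step 3. [(-x) - 7 = -6] 7 comes off first (add 7), so sub: -x = 1.
Step 4. [-x = 1] flip signs both sides ⇒ neg: x = -1.

Answer: x ∈ {-1}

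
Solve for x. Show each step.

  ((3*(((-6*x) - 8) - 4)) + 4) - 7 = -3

Step 1. [((3*(((-6*x) - 8) - 4)) + 4) - 7 = -3] 7 comes off first (add 7) ⇒ sub: (3*(((-6*x) - 8) - 4)) + 4 = 4.
Step 2. [(3*(((-6*x) - 8) - 4)) + 4 = 4] peel the +4: subtract 4 from each side. So sub: 3*(((-6*x) - 8) - 4) = 0.
Step 3. [3*(((-6*x) - 8) - 4) = 0] 3·(inner) — divide through by 3. So div: ((-6*x) - 8) - 4 = 0.
Step 4. [((-6*x) - 8) - 4 = 0] add 4: x sits inside (… - 4) ⇒ sub: (-6*x) - 8 = 4.
Step 5. [(-6*x) - 8 = 4] add 8: x sits inside (… - 8), so sub: -6*x = 12.
Step 6. [-6*x = 12] LHS = -6·(…); ÷-6 both sides. So div: x = -2.

Answer: x ∈ {-2}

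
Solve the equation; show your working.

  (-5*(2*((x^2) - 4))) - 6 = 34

Step 1. [(-5*(2*((x^2) - 4))) - 6 = 34] 6 comes off first (add 6) ⇒ sub: -5*(2*((x^2) - 4)) = 40.
Step 2. [-5*(2*((x^2) - 4)) = 40] leading coefficient -5: divide by -5. So div: 2*((x^2) - 4) = -8.
Step 3. [2*((x^2) - 4) = -8] divide by the outer 2. So div: (x^2) - 4 = -4.
Step 4. [(x^2) - 4 = -4] 4 comes off first (add 4). So sub: x^2 = 0.
Step 5. [x^2 = 0] LHS squared, RHS 0 ≥ 0: apply √ (±). So sqrt: x = 0.

Answer: x ∈ {0}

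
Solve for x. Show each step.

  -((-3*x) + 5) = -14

Step 1. [-((-3*x) + 5) = -14] LHS negated; negate both sides ⇒ neg: (-3*x) + 5 = 14.
Step 2. [(-3*x) + 5 = 14] subtract 5: x sits inside (… + 5). So sub: -3*x = 9.
Step 3. [-3*x = 9] LHS = -3·(…); ÷-3 both sides. So div: x = -3.

Answer: x ∈ {-3}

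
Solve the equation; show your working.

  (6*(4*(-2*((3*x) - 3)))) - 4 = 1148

Step 1. [(6*(4*(-2*((3*x) - 3)))) - 4 = 1148] add 4: x sits inside (… - 4). So sub: 6*(4*(-2*((3*x) - 3))) = 1152.
Step 2. [6*(4*(-2*((3*x) - 3))) = 1152] 6 out front; divide by 6. So div: 4*(-2*((3*x) - 3)) = 192.
Step 3. [4*(-2*((3*x) - 3)) = 192] LHS = 4·(…); ÷4 both sides. So div: -2*((3*x) - 3) = 48.
Step 4. [-2*((3*x) - 3) = 48] -2·(inner) — divide through by -2, so div: (3*x) - 3 = -24.
Step 5. [(3*x) - 3 = -24] -3 is outermost — add 3 both sides, so sub: 3*x = -21.
Step 6. [3*x = -21] 3 out front; divide by 3 ⇒ div: x = -7.

Answer: x ∈ {-7}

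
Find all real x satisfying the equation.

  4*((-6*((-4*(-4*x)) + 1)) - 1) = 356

Step 1. [4*((-6*((-4*(-4*x)) + 1)) - 1) = 356] LHS = 4·(…); ÷4 both sides. So div: (-6*((-4*(-4*x)) + 1)) - 1 = 89.
Step 2. [(-6*((-4*(-4*x)) + 1)) - 1 = 89] peel the -1: add 1 from each side ⇒ sub: -6*((-4*(-4*x)) + 1) = 90.
Step 3. [-6*((-4*(-4*x)) + 1) = 90] leading coefficient -6: divide by -6. So div: (-4*(-4*x)) + 1 = -15.
Step 4. [(-4*(-4*x)) + 1 = -15] +1 is outermost — subtract 1 both sides ⇒ sub: -4*(-4*x) = -16.
Step 5. [-4*(-4*x) = -16] leading coefficient -4: divide by -4. So div: -4*x = 4.
Step 6. [-4*x = 4] divide by the outer -4, so div: x = -1.

Answer: x ∈ {-1}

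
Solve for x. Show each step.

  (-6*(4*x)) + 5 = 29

Step 1. [(-6*(4*x)) + 5 = 29] peel the +5: subtract 5 from each side, so sub: -6*(4*x) = 24.
Step 2. [-6*(4*x) = 24] -6 out front; divide by -6, so div: 4*x = -4.
Step 3. [4*x = -4] LHS = 4·(…); ÷4 both sides ⇒ div: x = -1.

Answer: x ∈ {-1}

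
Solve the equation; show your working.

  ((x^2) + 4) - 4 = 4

Step 1. [((x^2) + 4) - 4 = 4] add 4: x sits inside (… - 4), so sub: (x^2) + 4 = 8.
Step 2. [(x^2) + 4 = 8] peel the +4: subtract 4 from each side. So sub: x^2 = 4.
Step 3. [x^2 = 4] √ both sides: 4 ≥ 0 gives two branches ⇒ sqrt: x = 2 or -2.

Answer: x ∈ {-2, 2}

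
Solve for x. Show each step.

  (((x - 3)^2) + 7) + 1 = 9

Step 1. [(((x - 3)^2) + 7) + 1 = 9] subtract 1: x sits inside (… + 1) ⇒ sub: ((x - 3)^2) + 7 = 8.
Step 2. [((x - 3)^2) + 7 = 8] subtract 7: x sits inside (… + 7). So sub: (x - 3)^2 = 1.
Step 3. [(x - 3)^2 = 1] LHS squared, RHS 1 ≥ 0: apply √ (±), so sqrt: x - 3 = 1 or -1.
Step 4. [x - 3 = 1 or -1] -3 is outermost — add 3 both sides ⇒ sub: x = 4 or 2.

Answer: x ∈ {2, 4}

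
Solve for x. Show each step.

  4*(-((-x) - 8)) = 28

Step 1. [4*(-((-x) - 8)) = 28] 4 out front; divide by 4. So div: -((-x) - 8) = 7.
Step 2. [-((-x) - 8) = 7] flip signs both sides, so neg: (-x) - 8 = -7.
Step 3. [(-x) - 8 = -7] the outer -8 inverts by adding 8, so sub: -x = 1.
Step 4. [-x = 1] flip signs both sides. So neg: x = -1.

Answer: x ∈ {-1}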